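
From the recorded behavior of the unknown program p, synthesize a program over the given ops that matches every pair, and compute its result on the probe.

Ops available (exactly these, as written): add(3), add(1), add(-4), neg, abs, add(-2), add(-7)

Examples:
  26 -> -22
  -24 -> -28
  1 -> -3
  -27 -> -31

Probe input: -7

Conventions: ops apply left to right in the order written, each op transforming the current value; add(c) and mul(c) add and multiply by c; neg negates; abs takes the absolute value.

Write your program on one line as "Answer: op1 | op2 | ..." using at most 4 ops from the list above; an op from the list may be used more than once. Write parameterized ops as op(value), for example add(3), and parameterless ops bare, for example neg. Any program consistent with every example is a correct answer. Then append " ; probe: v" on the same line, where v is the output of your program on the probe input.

add(-4) | abs | neg ; probe: -11

Check, running the answer program on each example:
  26 -> 22 -> 22 -> -22
  -24 -> -28 -> 28 -> -28
  1 -> -3 -> 3 -> -3
  -27 -> -31 -> 31 -> -31
  probe: -7 -> -11 -> 11 -> -11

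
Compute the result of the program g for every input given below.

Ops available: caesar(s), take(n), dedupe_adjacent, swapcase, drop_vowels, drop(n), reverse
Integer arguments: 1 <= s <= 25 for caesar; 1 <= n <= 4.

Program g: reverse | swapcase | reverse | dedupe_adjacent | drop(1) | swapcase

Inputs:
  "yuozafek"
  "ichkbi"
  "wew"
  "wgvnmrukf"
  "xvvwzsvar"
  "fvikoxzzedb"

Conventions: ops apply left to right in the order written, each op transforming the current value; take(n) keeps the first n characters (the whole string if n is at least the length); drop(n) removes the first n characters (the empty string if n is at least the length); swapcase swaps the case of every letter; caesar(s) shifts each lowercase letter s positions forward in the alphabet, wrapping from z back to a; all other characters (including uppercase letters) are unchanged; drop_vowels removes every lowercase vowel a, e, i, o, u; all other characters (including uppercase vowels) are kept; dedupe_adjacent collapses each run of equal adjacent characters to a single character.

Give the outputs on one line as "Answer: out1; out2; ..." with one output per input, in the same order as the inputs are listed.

Execution, op by op:
  "yuozafek" -> "kefazouy" -> "KEFAZOUY" -> "YUOZAFEK" -> "YUOZAFEK" -> "UOZAFEK" -> "uozafek"
  "ichkbi" -> "ibkhci" -> "IBKHCI" -> "ICHKBI" -> "ICHKBI" -> "CHKBI" -> "chkbi"
  "wew" -> "wew" -> "WEW" -> "WEW" -> "WEW" -> "EW" -> "ew"
  "wgvnmrukf" -> "fkurmnvgw" -> "FKURMNVGW" -> "WGVNMRUKF" -> "WGVNMRUKF" -> "GVNMRUKF" -> "gvnmrukf"
  "xvvwzsvar" -> "ravszwvvx" -> "RAVSZWVVX" -> "XVVWZSVAR" -> "XVWZSVAR" -> "VWZSVAR" -> "vwzsvar"
  "fvikoxzzedb" -> "bdezzxokivf" -> "BDEZZXOKIVF" -> "FVIKOXZZEDB" -> "FVIKOXZEDB" -> "VIKOXZEDB" -> "vikoxzedb"

"uozafek"; "chkbi"; "ew"; "gvnmrukf"; "vwzsvar"; "vikoxzedb"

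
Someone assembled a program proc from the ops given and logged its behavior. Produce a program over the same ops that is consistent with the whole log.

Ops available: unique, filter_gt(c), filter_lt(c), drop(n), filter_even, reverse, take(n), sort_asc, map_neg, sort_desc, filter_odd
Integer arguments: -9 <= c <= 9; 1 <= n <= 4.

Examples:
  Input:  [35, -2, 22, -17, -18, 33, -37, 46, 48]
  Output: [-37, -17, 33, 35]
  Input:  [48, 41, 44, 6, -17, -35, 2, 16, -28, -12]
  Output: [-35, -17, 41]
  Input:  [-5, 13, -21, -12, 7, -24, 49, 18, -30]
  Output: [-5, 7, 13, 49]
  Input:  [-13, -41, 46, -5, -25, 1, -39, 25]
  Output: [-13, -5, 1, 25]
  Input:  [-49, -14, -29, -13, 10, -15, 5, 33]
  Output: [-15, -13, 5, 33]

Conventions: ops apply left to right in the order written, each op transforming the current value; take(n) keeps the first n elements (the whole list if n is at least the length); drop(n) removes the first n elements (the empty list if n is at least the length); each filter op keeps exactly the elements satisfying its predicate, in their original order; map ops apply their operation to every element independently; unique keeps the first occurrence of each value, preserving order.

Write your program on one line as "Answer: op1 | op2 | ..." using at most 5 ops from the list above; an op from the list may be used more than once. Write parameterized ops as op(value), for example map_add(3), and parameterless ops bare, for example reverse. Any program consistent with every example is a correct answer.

filter_odd | sort_desc | take(4) | sort_asc

Check, running the answer program on each example:
  [35, -2, 22, -17, -18, 33, -37, 46, 48] -> [35, -17, 33, -37] -> [35, 33, -17, -37] -> [35, 33, -17, -37] -> [-37, -17, 33, 35]
  [48, 41, 44, 6, -17, -35, 2, 16, -28, -12] -> [41, -17, -35] -> [41, -17, -35] -> [41, -17, -35] -> [-35, -17, 41]
  [-5, 13, -21, -12, 7, -24, 49, 18, -30] -> [-5, 13, -21, 7, 49] -> [49, 13, 7, -5, -21] -> [49, 13, 7, -5] -> [-5, 7, 13, 49]
  [-13, -41, 46, -5, -25, 1, -39, 25] -> [-13, -41, -5, -25, 1, -39, 25] -> [25, 1, -5, -13, -25, -39, -41] -> [25, 1, -5, -13] -> [-13, -5, 1, 25]
  [-49, -14, -29, -13, 10, -15, 5, 33] -> [-49, -29, -13, -15, 5, 33] -> [33, 5, -13, -15, -29, -49] -> [33, 5, -13, -15] -> [-15, -13, 5, 33]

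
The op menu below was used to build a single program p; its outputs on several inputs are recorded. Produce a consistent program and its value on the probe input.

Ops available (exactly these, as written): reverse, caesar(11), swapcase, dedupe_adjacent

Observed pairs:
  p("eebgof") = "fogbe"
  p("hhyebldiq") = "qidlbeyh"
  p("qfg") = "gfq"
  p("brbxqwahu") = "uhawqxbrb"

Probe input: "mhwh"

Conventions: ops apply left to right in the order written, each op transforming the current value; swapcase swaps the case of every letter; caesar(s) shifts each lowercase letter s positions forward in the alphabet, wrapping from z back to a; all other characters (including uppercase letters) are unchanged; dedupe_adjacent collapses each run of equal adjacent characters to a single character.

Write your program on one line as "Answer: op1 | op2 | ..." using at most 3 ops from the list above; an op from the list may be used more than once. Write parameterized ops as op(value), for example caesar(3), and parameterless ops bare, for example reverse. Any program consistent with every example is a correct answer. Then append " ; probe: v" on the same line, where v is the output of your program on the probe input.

reverse | dedupe_adjacent ; probe: "hwhm"

Check, running the answer program on each example:
  "eebgof" -> "fogbee" -> "fogbe"
  "hhyebldiq" -> "qidlbeyhh" -> "qidlbeyh"
  "qfg" -> "gfq" -> "gfq"
  "brbxqwahu" -> "uhawqxbrb" -> "uhawqxbrb"
  probe: "mhwh" -> "hwhm" -> "hwhm"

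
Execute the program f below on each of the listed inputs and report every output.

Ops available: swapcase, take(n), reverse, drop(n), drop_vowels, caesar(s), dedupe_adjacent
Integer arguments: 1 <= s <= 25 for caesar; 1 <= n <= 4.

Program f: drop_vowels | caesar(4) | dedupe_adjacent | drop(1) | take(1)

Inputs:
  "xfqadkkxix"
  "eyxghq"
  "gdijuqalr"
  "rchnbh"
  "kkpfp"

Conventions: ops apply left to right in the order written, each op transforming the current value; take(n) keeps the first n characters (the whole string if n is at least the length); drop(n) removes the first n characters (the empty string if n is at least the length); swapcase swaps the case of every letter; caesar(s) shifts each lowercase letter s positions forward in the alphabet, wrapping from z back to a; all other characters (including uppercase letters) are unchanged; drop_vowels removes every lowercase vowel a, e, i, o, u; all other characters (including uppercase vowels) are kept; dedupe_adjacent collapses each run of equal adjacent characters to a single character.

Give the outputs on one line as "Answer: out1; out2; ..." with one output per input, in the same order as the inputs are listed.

Execution, op by op:
  "xfqadkkxix" -> "xfqdkkxx" -> "bjuhoobb" -> "bjuhob" -> "juhob" -> "j"
  "eyxghq" -> "yxghq" -> "cbklu" -> "cbklu" -> "bklu" -> "b"
  "gdijuqalr" -> "gdjqlr" -> "khnupv" -> "khnupv" -> "hnupv" -> "h"
  "rchnbh" -> "rchnbh" -> "vglrfl" -> "vglrfl" -> "glrfl" -> "g"
  "kkpfp" -> "kkpfp" -> "ootjt" -> "otjt" -> "tjt" -> "t"

"j"; "b"; "h"; "g"; "t"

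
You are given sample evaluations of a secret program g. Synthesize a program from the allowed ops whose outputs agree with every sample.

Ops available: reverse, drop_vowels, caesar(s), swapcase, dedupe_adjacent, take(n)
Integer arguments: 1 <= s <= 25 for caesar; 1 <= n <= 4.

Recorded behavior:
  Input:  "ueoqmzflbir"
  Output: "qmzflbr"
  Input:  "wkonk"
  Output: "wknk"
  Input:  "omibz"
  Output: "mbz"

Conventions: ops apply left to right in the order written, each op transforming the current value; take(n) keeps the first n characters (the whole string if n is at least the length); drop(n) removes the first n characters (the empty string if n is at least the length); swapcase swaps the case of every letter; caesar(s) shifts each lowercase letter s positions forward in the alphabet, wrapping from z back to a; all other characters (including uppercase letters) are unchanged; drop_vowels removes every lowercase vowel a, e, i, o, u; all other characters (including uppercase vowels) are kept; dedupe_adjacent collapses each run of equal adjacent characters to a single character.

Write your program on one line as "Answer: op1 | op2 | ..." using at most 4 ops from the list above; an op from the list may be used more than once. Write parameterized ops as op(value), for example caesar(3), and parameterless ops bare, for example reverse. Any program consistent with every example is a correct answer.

reverse | drop_vowels | reverse

Check, running the answer program on each example:
  "ueoqmzflbir" -> "riblfzmqoeu" -> "rblfzmq" -> "qmzflbr"
  "wkonk" -> "knokw" -> "knkw" -> "wknk"
  "omibz" -> "zbimo" -> "zbm" -> "mbz"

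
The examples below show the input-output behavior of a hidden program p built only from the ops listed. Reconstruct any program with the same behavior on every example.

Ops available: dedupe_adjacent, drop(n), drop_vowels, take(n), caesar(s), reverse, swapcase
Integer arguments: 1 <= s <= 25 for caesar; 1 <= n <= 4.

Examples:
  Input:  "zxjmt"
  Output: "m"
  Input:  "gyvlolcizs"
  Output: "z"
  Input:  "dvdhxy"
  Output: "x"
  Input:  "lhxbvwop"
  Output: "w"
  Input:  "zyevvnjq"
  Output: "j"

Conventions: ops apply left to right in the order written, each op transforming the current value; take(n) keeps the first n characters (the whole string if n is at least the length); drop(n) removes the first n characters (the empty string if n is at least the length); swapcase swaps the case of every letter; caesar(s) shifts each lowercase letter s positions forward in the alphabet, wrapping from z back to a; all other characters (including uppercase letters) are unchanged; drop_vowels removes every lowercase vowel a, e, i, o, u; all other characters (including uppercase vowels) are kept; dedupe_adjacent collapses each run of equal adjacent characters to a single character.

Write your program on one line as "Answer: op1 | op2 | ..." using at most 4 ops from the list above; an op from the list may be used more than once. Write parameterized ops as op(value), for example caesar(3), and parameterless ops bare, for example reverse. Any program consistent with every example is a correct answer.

reverse | drop_vowels | take(2) | drop(1)

Check, running the answer program on each example:
  "zxjmt" -> "tmjxz" -> "tmjxz" -> "tm" -> "m"
  "gyvlolcizs" -> "sziclolvyg" -> "szcllvyg" -> "sz" -> "z"
  "dvdhxy" -> "yxhdvd" -> "yxhdvd" -> "yx" -> "x"
  "lhxbvwop" -> "powvbxhl" -> "pwvbxhl" -> "pw" -> "w"
  "zyevvnjq" -> "qjnvveyz" -> "qjnvvyz" -> "qj" -> "j"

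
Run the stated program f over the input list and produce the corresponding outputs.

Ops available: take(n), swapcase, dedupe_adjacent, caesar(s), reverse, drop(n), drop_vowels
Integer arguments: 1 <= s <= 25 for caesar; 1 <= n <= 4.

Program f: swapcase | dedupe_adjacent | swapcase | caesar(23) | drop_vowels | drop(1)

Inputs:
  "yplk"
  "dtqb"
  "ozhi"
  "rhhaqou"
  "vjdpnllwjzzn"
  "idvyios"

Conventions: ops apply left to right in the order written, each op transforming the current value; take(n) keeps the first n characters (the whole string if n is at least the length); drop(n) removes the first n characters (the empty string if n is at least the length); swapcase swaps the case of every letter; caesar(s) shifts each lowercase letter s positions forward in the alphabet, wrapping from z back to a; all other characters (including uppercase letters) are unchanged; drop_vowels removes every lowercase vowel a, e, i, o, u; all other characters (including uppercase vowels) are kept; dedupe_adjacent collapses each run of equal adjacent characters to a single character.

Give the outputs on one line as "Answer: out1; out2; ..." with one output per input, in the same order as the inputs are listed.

"mh"; "ny"; "wf"; "nlr"; "gmktgwk"; "svflp"

Execution, op by op:
  "yplk" -> "YPLK" -> "YPLK" -> "yplk" -> "vmih" -> "vmh" -> "mh"
  "dtqb" -> "DTQB" -> "DTQB" -> "dtqb" -> "aqny" -> "qny" -> "ny"
  "ozhi" -> "OZHI" -> "OZHI" -> "ozhi" -> "lwef" -> "lwf" -> "wf"
  "rhhaqou" -> "RHHAQOU" -> "RHAQOU" -> "rhaqou" -> "oexnlr" -> "xnlr" -> "nlr"
  "vjdpnllwjzzn" -> "VJDPNLLWJZZN" -> "VJDPNLWJZN" -> "vjdpnlwjzn" -> "sgamkitgwk" -> "sgmktgwk" -> "gmktgwk"
  "idvyios" -> "IDVYIOS" -> "IDVYIOS" -> "idvyios" -> "fasvflp" -> "fsvflp" -> "svflp"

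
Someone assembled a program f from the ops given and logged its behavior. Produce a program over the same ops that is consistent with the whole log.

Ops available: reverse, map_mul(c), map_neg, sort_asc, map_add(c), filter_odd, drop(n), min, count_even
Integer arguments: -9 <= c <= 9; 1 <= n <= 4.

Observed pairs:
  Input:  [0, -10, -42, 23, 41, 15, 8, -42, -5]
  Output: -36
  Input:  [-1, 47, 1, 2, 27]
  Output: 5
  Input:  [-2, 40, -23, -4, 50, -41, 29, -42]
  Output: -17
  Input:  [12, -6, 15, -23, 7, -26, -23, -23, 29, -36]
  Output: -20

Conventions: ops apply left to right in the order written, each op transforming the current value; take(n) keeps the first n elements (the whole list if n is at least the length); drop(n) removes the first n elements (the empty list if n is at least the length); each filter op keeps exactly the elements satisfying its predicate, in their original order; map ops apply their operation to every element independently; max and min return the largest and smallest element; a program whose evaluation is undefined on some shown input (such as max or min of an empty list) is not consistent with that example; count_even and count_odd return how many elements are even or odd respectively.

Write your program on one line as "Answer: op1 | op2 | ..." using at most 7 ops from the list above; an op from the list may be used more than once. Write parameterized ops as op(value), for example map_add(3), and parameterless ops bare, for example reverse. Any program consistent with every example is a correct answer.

reverse | drop(4) | map_add(-3) | map_add(6) | map_add(3) | min

Check, running the answer program on each example:
  [0, -10, -42, 23, 41, 15, 8, -42, -5] -> [-5, -42, 8, 15, 41, 23, -42, -10, 0] -> [41, 23, -42, -10, 0] -> [38, 20, -45, -13, -3] -> [44, 26, -39, -7, 3] -> [47, 29, -36, -4, 6] -> -36
  [-1, 47, 1, 2, 27] -> [27, 2, 1, 47, -1] -> [-1] -> [-4] -> [2] -> [5] -> 5
  [-2, 40, -23, -4, 50, -41, 29, -42] -> [-42, 29, -41, 50, -4, -23, 40, -2] -> [-4, -23, 40, -2] -> [-7, -26, 37, -5] -> [-1, -20, 43, 1] -> [2, -17, 46, 4] -> -17
  [12, -6, 15, -23, 7, -26, -23, -23, 29, -36] -> [-36, 29, -23, -23, -26, 7, -23, 15, -6, 12] -> [-26, 7, -23, 15, -6, 12] -> [-29, 4, -26, 12, -9, 9] -> [-23, 10, -20, 18, -3, 15] -> [-20, 13, -17, 21, 0, 18] -> -20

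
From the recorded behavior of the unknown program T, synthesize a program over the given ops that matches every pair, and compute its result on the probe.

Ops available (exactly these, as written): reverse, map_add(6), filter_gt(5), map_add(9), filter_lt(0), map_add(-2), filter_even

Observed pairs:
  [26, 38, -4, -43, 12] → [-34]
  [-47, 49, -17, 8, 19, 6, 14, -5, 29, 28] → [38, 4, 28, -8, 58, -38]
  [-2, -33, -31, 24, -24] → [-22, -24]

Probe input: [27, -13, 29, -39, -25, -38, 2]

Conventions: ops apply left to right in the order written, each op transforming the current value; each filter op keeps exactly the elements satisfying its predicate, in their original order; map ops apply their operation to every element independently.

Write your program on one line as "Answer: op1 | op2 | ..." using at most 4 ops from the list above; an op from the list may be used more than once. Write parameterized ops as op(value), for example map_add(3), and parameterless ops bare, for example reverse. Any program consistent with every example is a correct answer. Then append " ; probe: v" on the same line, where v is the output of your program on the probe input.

map_add(9) | reverse | filter_even ; probe: [-16, -30, 38, -4, 36]

Check, running the answer program on each example:
  [26, 38, -4, -43, 12] -> [35, 47, 5, -34, 21] -> [21, -34, 5, 47, 35] -> [-34]
  [-47, 49, -17, 8, 19, 6, 14, -5, 29, 28] -> [-38, 58, -8, 17, 28, 15, 23, 4, 38, 37] -> [37, 38, 4, 23, 15, 28, 17, -8, 58, -38] -> [38, 4, 28, -8, 58, -38]
  [-2, -33, -31, 24, -24] -> [7, -24, -22, 33, -15] -> [-15, 33, -22, -24, 7] -> [-22, -24]
  probe: [27, -13, 29, -39, -25, -38, 2] -> [36, -4, 38, -30, -16, -29, 11] -> [11, -29, -16, -30, 38, -4, 36] -> [-16, -30, 38, -4, 36]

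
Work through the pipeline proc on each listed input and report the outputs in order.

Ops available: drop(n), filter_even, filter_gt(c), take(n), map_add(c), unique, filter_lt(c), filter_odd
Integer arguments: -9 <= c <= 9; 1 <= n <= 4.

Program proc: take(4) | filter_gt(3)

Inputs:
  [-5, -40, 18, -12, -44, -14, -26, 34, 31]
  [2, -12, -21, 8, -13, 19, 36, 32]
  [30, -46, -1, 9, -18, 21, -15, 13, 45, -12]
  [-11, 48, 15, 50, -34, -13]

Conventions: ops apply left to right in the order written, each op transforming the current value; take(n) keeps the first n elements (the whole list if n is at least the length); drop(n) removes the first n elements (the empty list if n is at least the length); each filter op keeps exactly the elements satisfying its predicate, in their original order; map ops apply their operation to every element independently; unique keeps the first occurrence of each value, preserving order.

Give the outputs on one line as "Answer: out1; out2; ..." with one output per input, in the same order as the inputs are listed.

[18]; [8]; [30, 9]; [48, 15, 50]

Execution, op by op:
  [-5, -40, 18, -12, -44, -14, -26, 34, 31] -> [-5, -40, 18, -12] -> [18]
  [2, -12, -21, 8, -13, 19, 36, 32] -> [2, -12, -21, 8] -> [8]
  [30, -46, -1, 9, -18, 21, -15, 13, 45, -12] -> [30, -46, -1, 9] -> [30, 9]
  [-11, 48, 15, 50, -34, -13] -> [-11, 48, 15, 50] -> [48, 15, 50]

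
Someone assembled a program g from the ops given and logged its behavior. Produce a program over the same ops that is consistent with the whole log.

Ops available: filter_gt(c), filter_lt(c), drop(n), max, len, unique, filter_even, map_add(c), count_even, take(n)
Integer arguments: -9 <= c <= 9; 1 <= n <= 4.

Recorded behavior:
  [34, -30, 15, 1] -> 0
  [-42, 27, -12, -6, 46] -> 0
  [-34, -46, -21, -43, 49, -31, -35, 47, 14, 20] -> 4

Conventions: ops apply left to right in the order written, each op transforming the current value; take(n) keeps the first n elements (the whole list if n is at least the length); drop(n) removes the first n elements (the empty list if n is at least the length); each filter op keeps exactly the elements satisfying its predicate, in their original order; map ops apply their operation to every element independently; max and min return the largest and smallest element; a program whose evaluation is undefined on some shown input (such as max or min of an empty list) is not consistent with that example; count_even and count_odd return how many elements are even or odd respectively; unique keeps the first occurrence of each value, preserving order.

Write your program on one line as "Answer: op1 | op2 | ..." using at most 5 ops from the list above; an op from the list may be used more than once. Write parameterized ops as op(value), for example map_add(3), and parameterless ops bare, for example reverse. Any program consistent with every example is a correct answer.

map_add(-7) | filter_even | drop(2) | len

Check, running the answer program on each example:
  [34, -30, 15, 1] -> [27, -37, 8, -6] -> [8, -6] -> [] -> 0
  [-42, 27, -12, -6, 46] -> [-49, 20, -19, -13, 39] -> [20] -> [] -> 0
  [-34, -46, -21, -43, 49, -31, -35, 47, 14, 20] -> [-41, -53, -28, -50, 42, -38, -42, 40, 7, 13] -> [-28, -50, 42, -38, -42, 40] -> [42, -38, -42, 40] -> 4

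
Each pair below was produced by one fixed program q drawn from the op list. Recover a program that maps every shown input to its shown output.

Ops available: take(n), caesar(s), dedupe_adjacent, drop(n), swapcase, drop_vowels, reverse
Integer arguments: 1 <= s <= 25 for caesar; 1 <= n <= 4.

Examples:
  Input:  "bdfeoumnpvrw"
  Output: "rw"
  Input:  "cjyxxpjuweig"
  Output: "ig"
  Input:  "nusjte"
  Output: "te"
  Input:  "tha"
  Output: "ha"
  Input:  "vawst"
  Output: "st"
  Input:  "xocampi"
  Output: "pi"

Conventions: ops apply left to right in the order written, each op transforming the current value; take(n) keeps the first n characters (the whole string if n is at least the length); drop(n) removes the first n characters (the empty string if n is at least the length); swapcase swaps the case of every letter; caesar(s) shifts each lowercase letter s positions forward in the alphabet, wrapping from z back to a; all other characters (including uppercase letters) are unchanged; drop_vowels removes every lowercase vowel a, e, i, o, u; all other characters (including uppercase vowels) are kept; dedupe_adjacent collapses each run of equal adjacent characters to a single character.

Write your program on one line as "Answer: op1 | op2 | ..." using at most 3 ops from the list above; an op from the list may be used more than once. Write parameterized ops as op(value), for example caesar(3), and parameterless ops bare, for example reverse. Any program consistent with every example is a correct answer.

reverse | take(2) | reverse

Check, running the answer program on each example:
  "bdfeoumnpvrw" -> "wrvpnmuoefdb" -> "wr" -> "rw"
  "cjyxxpjuweig" -> "giewujpxxyjc" -> "gi" -> "ig"
  "nusjte" -> "etjsun" -> "et" -> "te"
  "tha" -> "aht" -> "ah" -> "ha"
  "vawst" -> "tswav" -> "ts" -> "st"
  "xocampi" -> "ipmacox" -> "ip" -> "pi"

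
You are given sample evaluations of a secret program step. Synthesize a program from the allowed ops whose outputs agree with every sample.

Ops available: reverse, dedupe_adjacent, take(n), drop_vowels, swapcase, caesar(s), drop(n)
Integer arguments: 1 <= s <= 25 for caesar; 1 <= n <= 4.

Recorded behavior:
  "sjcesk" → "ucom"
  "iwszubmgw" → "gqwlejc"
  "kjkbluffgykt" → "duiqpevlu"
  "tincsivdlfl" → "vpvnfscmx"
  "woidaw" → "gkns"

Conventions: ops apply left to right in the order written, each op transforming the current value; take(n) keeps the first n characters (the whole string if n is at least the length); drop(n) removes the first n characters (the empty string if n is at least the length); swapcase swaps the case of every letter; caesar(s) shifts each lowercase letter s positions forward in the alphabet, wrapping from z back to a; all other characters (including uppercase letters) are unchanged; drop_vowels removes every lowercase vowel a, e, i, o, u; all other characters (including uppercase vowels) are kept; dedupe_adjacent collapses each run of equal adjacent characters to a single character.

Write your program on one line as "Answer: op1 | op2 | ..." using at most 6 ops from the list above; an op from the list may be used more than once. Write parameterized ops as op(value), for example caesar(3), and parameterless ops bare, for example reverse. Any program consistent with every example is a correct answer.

drop(1) | drop(1) | reverse | caesar(10) | dedupe_adjacent

Check, running the answer program on each example:
  "sjcesk" -> "jcesk" -> "cesk" -> "ksec" -> "ucom" -> "ucom"
  "iwszubmgw" -> "wszubmgw" -> "szubmgw" -> "wgmbuzs" -> "gqwlejc" -> "gqwlejc"
  "kjkbluffgykt" -> "jkbluffgykt" -> "kbluffgykt" -> "tkygffulbk" -> "duiqppevlu" -> "duiqpevlu"
  "tincsivdlfl" -> "incsivdlfl" -> "ncsivdlfl" -> "lfldviscn" -> "vpvnfscmx" -> "vpvnfscmx"
  "woidaw" -> "oidaw" -> "idaw" -> "wadi" -> "gkns" -> "gkns"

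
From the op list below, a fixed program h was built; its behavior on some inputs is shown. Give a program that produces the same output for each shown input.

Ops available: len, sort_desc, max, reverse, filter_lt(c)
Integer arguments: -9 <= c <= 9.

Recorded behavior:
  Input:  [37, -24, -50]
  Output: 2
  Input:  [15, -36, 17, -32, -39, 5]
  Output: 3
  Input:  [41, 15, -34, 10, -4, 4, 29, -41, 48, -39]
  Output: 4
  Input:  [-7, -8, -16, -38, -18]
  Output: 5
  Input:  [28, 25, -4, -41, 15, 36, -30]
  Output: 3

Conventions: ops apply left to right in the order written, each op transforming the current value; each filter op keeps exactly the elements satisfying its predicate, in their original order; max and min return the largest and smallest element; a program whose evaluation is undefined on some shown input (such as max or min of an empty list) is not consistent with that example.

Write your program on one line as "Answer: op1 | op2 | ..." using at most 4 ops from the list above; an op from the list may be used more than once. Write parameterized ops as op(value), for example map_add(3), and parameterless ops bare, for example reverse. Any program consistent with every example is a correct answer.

filter_lt(4) | reverse | len

Check, running the answer program on each example:
  [37, -24, -50] -> [-24, -50] -> [-50, -24] -> 2
  [15, -36, 17, -32, -39, 5] -> [-36, -32, -39] -> [-39, -32, -36] -> 3
  [41, 15, -34, 10, -4, 4, 29, -41, 48, -39] -> [-34, -4, -41, -39] -> [-39, -41, -4, -34] -> 4
  [-7, -8, -16, -38, -18] -> [-7, -8, -16, -38, -18] -> [-18, -38, -16, -8, -7] -> 5
  [28, 25, -4, -41, 15, 36, -30] -> [-4, -41, -30] -> [-30, -41, -4] -> 3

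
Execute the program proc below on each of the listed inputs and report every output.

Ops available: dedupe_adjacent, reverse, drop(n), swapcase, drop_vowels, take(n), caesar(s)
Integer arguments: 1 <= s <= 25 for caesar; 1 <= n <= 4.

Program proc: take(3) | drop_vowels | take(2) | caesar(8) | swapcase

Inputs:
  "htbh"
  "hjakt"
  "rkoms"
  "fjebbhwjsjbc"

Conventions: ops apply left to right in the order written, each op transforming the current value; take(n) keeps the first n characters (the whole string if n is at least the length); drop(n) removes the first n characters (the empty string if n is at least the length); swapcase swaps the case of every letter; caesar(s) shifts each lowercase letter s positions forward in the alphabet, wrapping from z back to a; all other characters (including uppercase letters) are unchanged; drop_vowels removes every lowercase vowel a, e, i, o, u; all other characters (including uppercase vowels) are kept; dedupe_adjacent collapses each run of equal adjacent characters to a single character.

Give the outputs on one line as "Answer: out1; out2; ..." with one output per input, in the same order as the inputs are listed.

Execution, op by op:
  "htbh" -> "htb" -> "htb" -> "ht" -> "pb" -> "PB"
  "hjakt" -> "hja" -> "hj" -> "hj" -> "pr" -> "PR"
  "rkoms" -> "rko" -> "rk" -> "rk" -> "zs" -> "ZS"
  "fjebbhwjsjbc" -> "fje" -> "fj" -> "fj" -> "nr" -> "NR"

"PB"; "PR"; "ZS"; "NR"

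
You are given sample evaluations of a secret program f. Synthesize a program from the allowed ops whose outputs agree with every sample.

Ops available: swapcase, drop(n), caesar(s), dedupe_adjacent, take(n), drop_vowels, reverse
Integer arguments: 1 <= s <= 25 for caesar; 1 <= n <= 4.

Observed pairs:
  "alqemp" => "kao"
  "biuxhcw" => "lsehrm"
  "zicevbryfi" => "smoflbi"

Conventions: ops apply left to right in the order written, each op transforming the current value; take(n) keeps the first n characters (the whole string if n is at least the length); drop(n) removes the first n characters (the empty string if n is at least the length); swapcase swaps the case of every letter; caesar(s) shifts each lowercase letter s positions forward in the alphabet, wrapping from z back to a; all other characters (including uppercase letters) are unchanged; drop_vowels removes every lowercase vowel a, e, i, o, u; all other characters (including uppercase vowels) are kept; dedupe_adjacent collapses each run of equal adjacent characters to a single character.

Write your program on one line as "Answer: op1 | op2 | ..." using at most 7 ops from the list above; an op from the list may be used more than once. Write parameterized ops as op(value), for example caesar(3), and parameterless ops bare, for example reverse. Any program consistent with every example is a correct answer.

caesar(15) | drop_vowels | reverse | caesar(21) | drop(1) | reverse

Check, running the answer program on each example:
  "alqemp" -> "paftbe" -> "pftb" -> "btfp" -> "woak" -> "oak" -> "kao"
  "biuxhcw" -> "qxjmwrl" -> "qxjmwrl" -> "lrwmjxq" -> "gmrhesl" -> "mrhesl" -> "lsehrm"
  "zicevbryfi" -> "oxrtkqgnux" -> "xrtkqgnx" -> "xngqktrx" -> "siblfoms" -> "iblfoms" -> "smoflbi"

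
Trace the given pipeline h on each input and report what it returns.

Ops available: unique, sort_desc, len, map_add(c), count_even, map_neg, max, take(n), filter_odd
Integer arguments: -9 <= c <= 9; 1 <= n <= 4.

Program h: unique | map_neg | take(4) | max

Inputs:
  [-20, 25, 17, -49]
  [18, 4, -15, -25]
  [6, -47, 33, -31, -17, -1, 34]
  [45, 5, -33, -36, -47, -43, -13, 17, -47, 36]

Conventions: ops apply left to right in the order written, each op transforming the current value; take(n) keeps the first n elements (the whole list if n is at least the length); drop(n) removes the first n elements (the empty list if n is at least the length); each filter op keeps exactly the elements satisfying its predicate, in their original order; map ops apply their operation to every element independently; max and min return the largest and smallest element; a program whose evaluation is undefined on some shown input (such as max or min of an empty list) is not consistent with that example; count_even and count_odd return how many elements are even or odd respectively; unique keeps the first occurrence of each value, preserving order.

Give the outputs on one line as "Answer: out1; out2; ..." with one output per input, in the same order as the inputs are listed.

49; 25; 47; 36

Execution, op by op:
  [-20, 25, 17, -49] -> [-20, 25, 17, -49] -> [20, -25, -17, 49] -> [20, -25, -17, 49] -> 49
  [18, 4, -15, -25] -> [18, 4, -15, -25] -> [-18, -4, 15, 25] -> [-18, -4, 15, 25] -> 25
  [6, -47, 33, -31, -17, -1, 34] -> [6, -47, 33, -31, -17, -1, 34] -> [-6, 47, -33, 31, 17, 1, -34] -> [-6, 47, -33, 31] -> 47
  [45, 5, -33, -36, -47, -43, -13, 17, -47, 36] -> [45, 5, -33, -36, -47, -43, -13, 17, 36] -> [-45, -5, 33, 36, 47, 43, 13, -17, -36] -> [-45, -5, 33, 36] -> 36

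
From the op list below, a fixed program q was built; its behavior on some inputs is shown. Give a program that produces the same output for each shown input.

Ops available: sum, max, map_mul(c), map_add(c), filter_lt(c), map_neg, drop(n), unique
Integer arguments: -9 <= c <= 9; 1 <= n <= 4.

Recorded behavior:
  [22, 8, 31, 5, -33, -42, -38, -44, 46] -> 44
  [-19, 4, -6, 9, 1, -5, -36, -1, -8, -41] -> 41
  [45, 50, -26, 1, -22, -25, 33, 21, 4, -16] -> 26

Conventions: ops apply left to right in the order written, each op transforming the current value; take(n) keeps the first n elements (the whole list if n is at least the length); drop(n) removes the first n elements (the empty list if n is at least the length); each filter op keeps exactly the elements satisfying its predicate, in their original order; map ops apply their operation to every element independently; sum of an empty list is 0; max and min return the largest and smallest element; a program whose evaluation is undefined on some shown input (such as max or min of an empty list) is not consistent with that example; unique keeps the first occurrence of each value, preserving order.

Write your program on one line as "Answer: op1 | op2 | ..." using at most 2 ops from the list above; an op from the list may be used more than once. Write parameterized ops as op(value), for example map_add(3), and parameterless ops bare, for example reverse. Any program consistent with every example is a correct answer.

map_neg | max

Check, running the answer program on each example:
  [22, 8, 31, 5, -33, -42, -38, -44, 46] -> [-22, -8, -31, -5, 33, 42, 38, 44, -46] -> 44
  [-19, 4, -6, 9, 1, -5, -36, -1, -8, -41] -> [19, -4, 6, -9, -1, 5, 36, 1, 8, 41] -> 41
  [45, 50, -26, 1, -22, -25, 33, 21, 4, -16] -> [-45, -50, 26, -1, 22, 25, -33, -21, -4, 16] -> 26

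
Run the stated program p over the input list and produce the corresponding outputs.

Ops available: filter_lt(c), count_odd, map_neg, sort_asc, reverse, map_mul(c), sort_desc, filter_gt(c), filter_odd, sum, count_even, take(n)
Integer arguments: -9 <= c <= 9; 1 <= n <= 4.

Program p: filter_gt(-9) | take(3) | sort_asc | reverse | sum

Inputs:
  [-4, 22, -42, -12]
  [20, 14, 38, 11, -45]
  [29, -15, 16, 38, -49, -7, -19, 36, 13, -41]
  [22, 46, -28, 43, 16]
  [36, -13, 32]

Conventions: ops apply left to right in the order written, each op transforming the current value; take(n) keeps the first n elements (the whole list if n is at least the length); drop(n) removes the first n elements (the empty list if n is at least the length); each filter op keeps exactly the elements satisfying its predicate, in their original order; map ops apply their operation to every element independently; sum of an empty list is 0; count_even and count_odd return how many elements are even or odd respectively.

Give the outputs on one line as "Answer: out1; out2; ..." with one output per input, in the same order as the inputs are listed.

Execution, op by op:
  [-4, 22, -42, -12] -> [-4, 22] -> [-4, 22] -> [-4, 22] -> [22, -4] -> 18
  [20, 14, 38, 11, -45] -> [20, 14, 38, 11] -> [20, 14, 38] -> [14, 20, 38] -> [38, 20, 14] -> 72
  [29, -15, 16, 38, -49, -7, -19, 36, 13, -41] -> [29, 16, 38, -7, 36, 13] -> [29, 16, 38] -> [16, 29, 38] -> [38, 29, 16] -> 83
  [22, 46, -28, 43, 16] -> [22, 46, 43, 16] -> [22, 46, 43] -> [22, 43, 46] -> [46, 43, 22] -> 111
  [36, -13, 32] -> [36, 32] -> [36, 32] -> [32, 36] -> [36, 32] -> 68

18; 72; 83; 111; 68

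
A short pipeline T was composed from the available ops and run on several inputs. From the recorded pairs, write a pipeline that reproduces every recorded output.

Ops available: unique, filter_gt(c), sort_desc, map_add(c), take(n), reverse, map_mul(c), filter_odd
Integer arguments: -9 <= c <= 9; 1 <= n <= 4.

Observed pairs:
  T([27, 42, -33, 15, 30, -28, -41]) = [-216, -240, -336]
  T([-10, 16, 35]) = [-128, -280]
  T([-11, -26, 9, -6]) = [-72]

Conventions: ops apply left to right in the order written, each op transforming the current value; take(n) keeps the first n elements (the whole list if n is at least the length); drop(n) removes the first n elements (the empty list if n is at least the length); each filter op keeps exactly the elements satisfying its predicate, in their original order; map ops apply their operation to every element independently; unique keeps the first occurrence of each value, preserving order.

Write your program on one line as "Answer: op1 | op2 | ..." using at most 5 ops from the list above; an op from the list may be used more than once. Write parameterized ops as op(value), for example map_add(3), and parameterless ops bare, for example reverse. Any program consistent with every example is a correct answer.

filter_gt(-4) | sort_desc | take(3) | reverse | map_mul(-8)

Check, running the answer program on each example:
  [27, 42, -33, 15, 30, -28, -41] -> [27, 42, 15, 30] -> [42, 30, 27, 15] -> [42, 30, 27] -> [27, 30, 42] -> [-216, -240, -336]
  [-10, 16, 35] -> [16, 35] -> [35, 16] -> [35, 16] -> [16, 35] -> [-128, -280]
  [-11, -26, 9, -6] -> [9] -> [9] -> [9] -> [9] -> [-72]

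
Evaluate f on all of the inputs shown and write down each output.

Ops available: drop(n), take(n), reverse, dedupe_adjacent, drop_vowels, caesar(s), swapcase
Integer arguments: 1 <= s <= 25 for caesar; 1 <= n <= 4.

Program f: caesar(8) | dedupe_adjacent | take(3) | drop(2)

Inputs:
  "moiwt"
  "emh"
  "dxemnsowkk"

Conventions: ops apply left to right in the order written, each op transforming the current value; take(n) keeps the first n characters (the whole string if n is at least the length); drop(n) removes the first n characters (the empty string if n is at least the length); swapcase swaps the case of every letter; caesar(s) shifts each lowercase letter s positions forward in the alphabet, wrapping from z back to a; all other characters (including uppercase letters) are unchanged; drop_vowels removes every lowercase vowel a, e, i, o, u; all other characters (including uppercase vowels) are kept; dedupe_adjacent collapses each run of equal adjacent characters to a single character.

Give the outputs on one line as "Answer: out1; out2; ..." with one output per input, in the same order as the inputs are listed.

"q"; "p"; "m"

Execution, op by op:
  "moiwt" -> "uwqeb" -> "uwqeb" -> "uwq" -> "q"
  "emh" -> "mup" -> "mup" -> "mup" -> "p"
  "dxemnsowkk" -> "lfmuvawess" -> "lfmuvawes" -> "lfm" -> "m"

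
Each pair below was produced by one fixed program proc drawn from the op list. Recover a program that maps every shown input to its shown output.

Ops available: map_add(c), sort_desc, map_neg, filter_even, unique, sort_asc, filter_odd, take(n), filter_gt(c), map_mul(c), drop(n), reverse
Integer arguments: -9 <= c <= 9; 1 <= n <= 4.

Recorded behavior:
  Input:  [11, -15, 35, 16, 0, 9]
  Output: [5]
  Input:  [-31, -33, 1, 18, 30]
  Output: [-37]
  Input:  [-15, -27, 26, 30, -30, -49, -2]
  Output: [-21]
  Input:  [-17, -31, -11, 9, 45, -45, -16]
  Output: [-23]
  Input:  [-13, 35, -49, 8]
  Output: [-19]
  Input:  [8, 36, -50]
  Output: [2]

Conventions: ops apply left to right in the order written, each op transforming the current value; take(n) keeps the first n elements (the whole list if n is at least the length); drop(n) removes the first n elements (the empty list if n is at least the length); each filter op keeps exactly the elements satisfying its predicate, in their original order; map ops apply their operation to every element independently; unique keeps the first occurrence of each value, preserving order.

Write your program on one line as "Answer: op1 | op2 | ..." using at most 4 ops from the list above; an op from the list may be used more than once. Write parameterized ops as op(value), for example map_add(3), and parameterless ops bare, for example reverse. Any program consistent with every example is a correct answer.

map_add(-6) | take(3) | take(1)

Check, running the answer program on each example:
  [11, -15, 35, 16, 0, 9] -> [5, -21, 29, 10, -6, 3] -> [5, -21, 29] -> [5]
  [-31, -33, 1, 18, 30] -> [-37, -39, -5, 12, 24] -> [-37, -39, -5] -> [-37]
  [-15, -27, 26, 30, -30, -49, -2] -> [-21, -33, 20, 24, -36, -55, -8] -> [-21, -33, 20] -> [-21]
  [-17, -31, -11, 9, 45, -45, -16] -> [-23, -37, -17, 3, 39, -51, -22] -> [-23, -37, -17] -> [-23]
  [-13, 35, -49, 8] -> [-19, 29, -55, 2] -> [-19, 29, -55] -> [-19]
  [8, 36, -50] -> [2, 30, -56] -> [2, 30, -56] -> [2]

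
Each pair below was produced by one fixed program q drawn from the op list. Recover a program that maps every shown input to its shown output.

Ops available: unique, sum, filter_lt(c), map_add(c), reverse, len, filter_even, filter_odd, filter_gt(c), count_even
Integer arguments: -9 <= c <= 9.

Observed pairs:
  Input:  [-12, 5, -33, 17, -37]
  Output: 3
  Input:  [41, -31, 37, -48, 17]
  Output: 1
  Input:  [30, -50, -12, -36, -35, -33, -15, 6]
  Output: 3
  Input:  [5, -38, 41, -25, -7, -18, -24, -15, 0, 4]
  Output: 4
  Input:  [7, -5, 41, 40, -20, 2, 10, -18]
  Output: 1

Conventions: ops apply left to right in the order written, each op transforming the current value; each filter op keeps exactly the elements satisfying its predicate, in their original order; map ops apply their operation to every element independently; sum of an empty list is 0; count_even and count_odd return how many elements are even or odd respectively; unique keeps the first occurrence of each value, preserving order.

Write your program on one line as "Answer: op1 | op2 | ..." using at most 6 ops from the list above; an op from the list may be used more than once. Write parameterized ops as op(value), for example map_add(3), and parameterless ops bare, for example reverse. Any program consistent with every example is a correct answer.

filter_lt(7) | map_add(-5) | reverse | filter_even | len

Check, running the answer program on each example:
  [-12, 5, -33, 17, -37] -> [-12, 5, -33, -37] -> [-17, 0, -38, -42] -> [-42, -38, 0, -17] -> [-42, -38, 0] -> 3
  [41, -31, 37, -48, 17] -> [-31, -48] -> [-36, -53] -> [-53, -36] -> [-36] -> 1
  [30, -50, -12, -36, -35, -33, -15, 6] -> [-50, -12, -36, -35, -33, -15, 6] -> [-55, -17, -41, -40, -38, -20, 1] -> [1, -20, -38, -40, -41, -17, -55] -> [-20, -38, -40] -> 3
  [5, -38, 41, -25, -7, -18, -24, -15, 0, 4] -> [5, -38, -25, -7, -18, -24, -15, 0, 4] -> [0, -43, -30, -12, -23, -29, -20, -5, -1] -> [-1, -5, -20, -29, -23, -12, -30, -43, 0] -> [-20, -12, -30, 0] -> 4
  [7, -5, 41, 40, -20, 2, 10, -18] -> [-5, -20, 2, -18] -> [-10, -25, -3, -23] -> [-23, -3, -25, -10] -> [-10] -> 1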